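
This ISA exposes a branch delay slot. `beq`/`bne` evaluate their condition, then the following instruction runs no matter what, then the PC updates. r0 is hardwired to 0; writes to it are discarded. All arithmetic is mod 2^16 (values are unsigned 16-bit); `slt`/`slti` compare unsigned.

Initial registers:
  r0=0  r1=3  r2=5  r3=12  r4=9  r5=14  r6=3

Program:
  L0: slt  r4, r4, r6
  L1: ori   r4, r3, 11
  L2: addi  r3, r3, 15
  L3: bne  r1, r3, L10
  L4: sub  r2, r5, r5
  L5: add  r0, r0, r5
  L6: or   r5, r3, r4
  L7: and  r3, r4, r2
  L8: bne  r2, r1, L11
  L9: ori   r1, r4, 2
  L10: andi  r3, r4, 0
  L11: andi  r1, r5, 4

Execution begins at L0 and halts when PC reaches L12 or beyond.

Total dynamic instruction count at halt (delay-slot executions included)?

  step pc=0: slt  r4, r4, r6  regs=(0,3,5,12,0,14,3)
  step pc=1: ori   r4, r3, 11  regs=(0,3,5,12,15,14,3)
  step pc=2: addi  r3, r3, 15  regs=(0,3,5,27,15,14,3)
  step pc=3: bne  r1, r3, L10  cond=T  regs=(0,3,5,27,15,14,3)
  step pc=4: sub  r2, r5, r5  regs=(0,3,0,27,15,14,3)
  step pc=10: andi  r3, r4, 0  regs=(0,3,0,0,15,14,3)
  step pc=11: andi  r1, r5, 4  regs=(0,4,0,0,15,14,3)

7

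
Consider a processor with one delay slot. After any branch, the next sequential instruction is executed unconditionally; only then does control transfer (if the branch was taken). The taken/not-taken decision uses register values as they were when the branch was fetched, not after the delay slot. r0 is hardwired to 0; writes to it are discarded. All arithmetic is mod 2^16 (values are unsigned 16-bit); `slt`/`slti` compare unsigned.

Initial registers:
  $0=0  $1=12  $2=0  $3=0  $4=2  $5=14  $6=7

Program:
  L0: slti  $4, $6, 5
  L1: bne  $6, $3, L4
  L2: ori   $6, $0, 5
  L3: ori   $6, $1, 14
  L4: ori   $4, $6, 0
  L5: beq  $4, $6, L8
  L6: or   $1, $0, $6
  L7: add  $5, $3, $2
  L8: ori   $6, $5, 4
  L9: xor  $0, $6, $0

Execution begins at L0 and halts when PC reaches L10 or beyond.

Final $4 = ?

5

[0] slti  $4, $6, 5  →  {$0:0, $1:12, $2:0, $3:0, $4:0, $5:14, $6:7}
[1] bne  $6, $3, L4  →  {$0:0, $1:12, $2:0, $3:0, $4:0, $5:14, $6:7}  ⟨branch taken⟩
[2] ori   $6, $0, 5  →  {$0:0, $1:12, $2:0, $3:0, $4:0, $5:14, $6:5}
[4] ori   $4, $6, 0  →  {$0:0, $1:12, $2:0, $3:0, $4:5, $5:14, $6:5}
[5] beq  $4, $6, L8  →  {$0:0, $1:12, $2:0, $3:0, $4:5, $5:14, $6:5}  ⟨branch taken⟩
[6] or   $1, $0, $6  →  {$0:0, $1:5, $2:0, $3:0, $4:5, $5:14, $6:5}
[8] ori   $6, $5, 4  →  {$0:0, $1:5, $2:0, $3:0, $4:5, $5:14, $6:14}
[9] xor  $0, $6, $0  →  {$0:0, $1:5, $2:0, $3:0, $4:5, $5:14, $6:14}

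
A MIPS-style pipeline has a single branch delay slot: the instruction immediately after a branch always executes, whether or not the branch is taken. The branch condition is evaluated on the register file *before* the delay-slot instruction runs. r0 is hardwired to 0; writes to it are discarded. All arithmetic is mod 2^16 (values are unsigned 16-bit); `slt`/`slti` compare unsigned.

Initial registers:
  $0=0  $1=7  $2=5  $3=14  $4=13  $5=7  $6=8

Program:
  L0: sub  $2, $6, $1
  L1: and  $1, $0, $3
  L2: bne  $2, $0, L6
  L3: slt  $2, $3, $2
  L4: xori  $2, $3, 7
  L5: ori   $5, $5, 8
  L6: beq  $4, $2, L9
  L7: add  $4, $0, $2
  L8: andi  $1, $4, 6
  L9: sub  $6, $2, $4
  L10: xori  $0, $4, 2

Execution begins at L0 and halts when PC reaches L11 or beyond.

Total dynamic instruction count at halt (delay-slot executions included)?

PC=0  sub  $2, $6, $1        | $0=0 $1=7 $2=1 $3=14 $4=13 $5=7 $6=8
PC=1  and  $1, $0, $3        | $0=0 $1=0 $2=1 $3=14 $4=13 $5=7 $6=8
PC=2  bne  $2, $0, L6        | $0=0 $1=0 $2=1 $3=14 $4=13 $5=7 $6=8  [TAKEN]
PC=3  slt  $2, $3, $2        | $0=0 $1=0 $2=0 $3=14 $4=13 $5=7 $6=8
PC=6  beq  $4, $2, L9        | $0=0 $1=0 $2=0 $3=14 $4=13 $5=7 $6=8  [not taken]
PC=7  add  $4, $0, $2        | $0=0 $1=0 $2=0 $3=14 $4=0 $5=7 $6=8
PC=8  andi  $1, $4, 6        | $0=0 $1=0 $2=0 $3=14 $4=0 $5=7 $6=8
PC=9  sub  $6, $2, $4        | $0=0 $1=0 $2=0 $3=14 $4=0 $5=7 $6=0
PC=10 xori  $0, $4, 2        | $0=0 $1=0 $2=0 $3=14 $4=0 $5=7 $6=0

9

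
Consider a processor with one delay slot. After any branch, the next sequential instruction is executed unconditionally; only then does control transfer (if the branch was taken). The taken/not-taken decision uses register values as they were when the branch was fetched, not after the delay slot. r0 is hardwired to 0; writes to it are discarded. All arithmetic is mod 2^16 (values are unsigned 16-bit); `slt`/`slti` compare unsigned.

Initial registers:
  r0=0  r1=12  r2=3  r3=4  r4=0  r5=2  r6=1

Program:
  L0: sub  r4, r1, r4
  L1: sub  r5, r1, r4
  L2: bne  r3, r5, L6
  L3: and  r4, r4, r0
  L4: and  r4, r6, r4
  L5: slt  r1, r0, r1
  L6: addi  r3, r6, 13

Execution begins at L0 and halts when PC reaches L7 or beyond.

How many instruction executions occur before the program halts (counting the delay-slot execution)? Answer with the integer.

5

  step pc=0: sub  r4, r1, r4  regs=(0,12,3,4,12,2,1)
  step pc=1: sub  r5, r1, r4  regs=(0,12,3,4,12,0,1)
  step pc=2: bne  r3, r5, L6  cond=T  regs=(0,12,3,4,12,0,1)
  step pc=3: and  r4, r4, r0  regs=(0,12,3,4,0,0,1)
  step pc=6: addi  r3, r6, 13  regs=(0,12,3,14,0,0,1)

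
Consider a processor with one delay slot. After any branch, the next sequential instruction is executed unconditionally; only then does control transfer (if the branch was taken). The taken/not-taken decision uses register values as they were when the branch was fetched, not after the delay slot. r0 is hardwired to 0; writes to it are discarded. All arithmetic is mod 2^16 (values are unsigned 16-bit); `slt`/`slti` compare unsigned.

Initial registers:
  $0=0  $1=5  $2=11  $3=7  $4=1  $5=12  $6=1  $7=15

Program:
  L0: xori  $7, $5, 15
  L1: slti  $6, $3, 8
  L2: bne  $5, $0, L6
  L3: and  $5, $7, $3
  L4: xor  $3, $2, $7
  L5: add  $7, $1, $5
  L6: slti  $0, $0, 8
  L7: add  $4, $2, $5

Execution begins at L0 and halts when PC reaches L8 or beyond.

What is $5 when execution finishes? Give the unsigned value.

PC=0  xori  $7, $5, 15       | $0=0 $1=5 $2=11 $3=7 $4=1 $5=12 $6=1 $7=3
PC=1  slti  $6, $3, 8        | $0=0 $1=5 $2=11 $3=7 $4=1 $5=12 $6=1 $7=3
PC=2  bne  $5, $0, L6        | $0=0 $1=5 $2=11 $3=7 $4=1 $5=12 $6=1 $7=3  [TAKEN]
PC=3  and  $5, $7, $3        | $0=0 $1=5 $2=11 $3=7 $4=1 $5=3 $6=1 $7=3
PC=6  slti  $0, $0, 8        | $0=0 $1=5 $2=11 $3=7 $4=1 $5=3 $6=1 $7=3
PC=7  add  $4, $2, $5        | $0=0 $1=5 $2=11 $3=7 $4=14 $5=3 $6=1 $7=3

3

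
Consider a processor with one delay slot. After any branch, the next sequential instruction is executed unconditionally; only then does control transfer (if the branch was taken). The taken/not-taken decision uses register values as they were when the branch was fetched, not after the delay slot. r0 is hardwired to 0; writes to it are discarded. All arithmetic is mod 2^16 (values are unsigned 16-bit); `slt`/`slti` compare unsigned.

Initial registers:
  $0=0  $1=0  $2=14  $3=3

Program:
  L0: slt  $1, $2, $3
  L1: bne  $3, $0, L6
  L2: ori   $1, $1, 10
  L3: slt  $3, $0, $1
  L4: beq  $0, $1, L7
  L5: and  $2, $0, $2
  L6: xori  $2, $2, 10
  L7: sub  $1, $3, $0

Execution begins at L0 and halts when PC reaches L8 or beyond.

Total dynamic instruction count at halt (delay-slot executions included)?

#0 slt  $1, $2, $3 ; 0/0/14/3
#1 bne  $3, $0, L6 ; 0/0/14/3 ; →target
#2 ori   $1, $1, 10 ; 0/10/14/3
#6 xori  $2, $2, 10 ; 0/10/4/3
#7 sub  $1, $3, $0 ; 0/3/4/3

5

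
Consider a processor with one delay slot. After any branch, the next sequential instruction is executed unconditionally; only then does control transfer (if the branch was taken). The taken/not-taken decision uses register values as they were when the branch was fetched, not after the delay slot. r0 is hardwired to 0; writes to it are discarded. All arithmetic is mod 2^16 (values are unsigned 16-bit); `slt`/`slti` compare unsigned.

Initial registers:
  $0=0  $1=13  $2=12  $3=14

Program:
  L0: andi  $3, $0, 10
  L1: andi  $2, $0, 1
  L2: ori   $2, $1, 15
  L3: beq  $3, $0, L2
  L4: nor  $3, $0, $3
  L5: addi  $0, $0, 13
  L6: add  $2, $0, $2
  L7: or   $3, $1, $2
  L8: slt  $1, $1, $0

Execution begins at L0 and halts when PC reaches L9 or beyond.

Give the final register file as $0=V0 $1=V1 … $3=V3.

#0 andi  $3, $0, 10 ; 0/13/12/0
#1 andi  $2, $0, 1 ; 0/13/0/0
#2 ori   $2, $1, 15 ; 0/13/15/0
#3 beq  $3, $0, L2 ; 0/13/15/0 ; →target
#4 nor  $3, $0, $3 ; 0/13/15/65535
#2 ori   $2, $1, 15 ; 0/13/15/65535
#3 beq  $3, $0, L2 ; 0/13/15/65535 ; →fallthru
#4 nor  $3, $0, $3 ; 0/13/15/0
#5 addi  $0, $0, 13 ; 0/13/15/0
#6 add  $2, $0, $2 ; 0/13/15/0
#7 or   $3, $1, $2 ; 0/13/15/15
#8 slt  $1, $1, $0 ; 0/0/15/15

$0=0 $1=0 $2=15 $3=15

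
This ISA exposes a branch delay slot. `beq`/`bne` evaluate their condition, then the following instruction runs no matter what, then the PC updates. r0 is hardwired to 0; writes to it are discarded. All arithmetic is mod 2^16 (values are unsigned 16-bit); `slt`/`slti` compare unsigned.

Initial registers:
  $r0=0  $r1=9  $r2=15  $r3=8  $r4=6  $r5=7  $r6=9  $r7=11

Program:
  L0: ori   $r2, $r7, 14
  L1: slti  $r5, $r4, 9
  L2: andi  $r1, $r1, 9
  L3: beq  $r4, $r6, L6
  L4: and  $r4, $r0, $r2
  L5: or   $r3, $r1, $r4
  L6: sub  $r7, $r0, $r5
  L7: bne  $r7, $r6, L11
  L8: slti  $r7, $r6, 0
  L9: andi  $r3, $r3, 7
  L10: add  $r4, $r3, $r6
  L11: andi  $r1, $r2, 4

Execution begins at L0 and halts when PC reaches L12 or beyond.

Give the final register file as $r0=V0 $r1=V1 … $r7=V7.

$r0=0 $r1=4 $r2=15 $r3=9 $r4=0 $r5=1 $r6=9 $r7=0

#0 ori   $r2, $r7, 14 ; 0/9/15/8/6/7/9/11
#1 slti  $r5, $r4, 9 ; 0/9/15/8/6/1/9/11
#2 andi  $r1, $r1, 9 ; 0/9/15/8/6/1/9/11
#3 beq  $r4, $r6, L6 ; 0/9/15/8/6/1/9/11 ; →fallthru
#4 and  $r4, $r0, $r2 ; 0/9/15/8/0/1/9/11
#5 or   $r3, $r1, $r4 ; 0/9/15/9/0/1/9/11
#6 sub  $r7, $r0, $r5 ; 0/9/15/9/0/1/9/65535
#7 bne  $r7, $r6, L11 ; 0/9/15/9/0/1/9/65535 ; →target
#8 slti  $r7, $r6, 0 ; 0/9/15/9/0/1/9/0
#11 andi  $r1, $r2, 4 ; 0/4/15/9/0/1/9/0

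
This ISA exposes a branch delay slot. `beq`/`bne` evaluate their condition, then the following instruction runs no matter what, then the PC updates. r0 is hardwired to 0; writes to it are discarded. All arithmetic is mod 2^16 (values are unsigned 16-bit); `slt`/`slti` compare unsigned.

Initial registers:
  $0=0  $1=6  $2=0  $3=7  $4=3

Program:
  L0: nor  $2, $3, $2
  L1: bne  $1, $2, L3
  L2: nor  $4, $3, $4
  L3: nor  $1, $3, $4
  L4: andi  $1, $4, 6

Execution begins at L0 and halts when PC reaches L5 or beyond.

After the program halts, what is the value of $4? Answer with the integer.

#0 nor  $2, $3, $2 ; 0/6/65528/7/3
#1 bne  $1, $2, L3 ; 0/6/65528/7/3 ; →target
#2 nor  $4, $3, $4 ; 0/6/65528/7/65528
#3 nor  $1, $3, $4 ; 0/0/65528/7/65528
#4 andi  $1, $4, 6 ; 0/0/65528/7/65528

65528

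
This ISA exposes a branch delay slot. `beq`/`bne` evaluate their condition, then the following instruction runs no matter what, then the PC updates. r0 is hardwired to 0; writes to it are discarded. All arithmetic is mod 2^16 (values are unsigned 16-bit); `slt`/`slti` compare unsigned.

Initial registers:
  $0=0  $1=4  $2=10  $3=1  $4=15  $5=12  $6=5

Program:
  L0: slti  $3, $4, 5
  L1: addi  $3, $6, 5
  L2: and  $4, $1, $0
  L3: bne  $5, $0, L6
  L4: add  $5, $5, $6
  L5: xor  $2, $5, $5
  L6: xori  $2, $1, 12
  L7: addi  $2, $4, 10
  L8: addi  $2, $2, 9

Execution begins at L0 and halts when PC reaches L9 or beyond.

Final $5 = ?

17

[0] slti  $3, $4, 5  →  {$0:0, $1:4, $2:10, $3:0, $4:15, $5:12, $6:5}
[1] addi  $3, $6, 5  →  {$0:0, $1:4, $2:10, $3:10, $4:15, $5:12, $6:5}
[2] and  $4, $1, $0  →  {$0:0, $1:4, $2:10, $3:10, $4:0, $5:12, $6:5}
[3] bne  $5, $0, L6  →  {$0:0, $1:4, $2:10, $3:10, $4:0, $5:12, $6:5}  ⟨branch taken⟩
[4] add  $5, $5, $6  →  {$0:0, $1:4, $2:10, $3:10, $4:0, $5:17, $6:5}
[6] xori  $2, $1, 12  →  {$0:0, $1:4, $2:8, $3:10, $4:0, $5:17, $6:5}
[7] addi  $2, $4, 10  →  {$0:0, $1:4, $2:10, $3:10, $4:0, $5:17, $6:5}
[8] addi  $2, $2, 9  →  {$0:0, $1:4, $2:19, $3:10, $4:0, $5:17, $6:5}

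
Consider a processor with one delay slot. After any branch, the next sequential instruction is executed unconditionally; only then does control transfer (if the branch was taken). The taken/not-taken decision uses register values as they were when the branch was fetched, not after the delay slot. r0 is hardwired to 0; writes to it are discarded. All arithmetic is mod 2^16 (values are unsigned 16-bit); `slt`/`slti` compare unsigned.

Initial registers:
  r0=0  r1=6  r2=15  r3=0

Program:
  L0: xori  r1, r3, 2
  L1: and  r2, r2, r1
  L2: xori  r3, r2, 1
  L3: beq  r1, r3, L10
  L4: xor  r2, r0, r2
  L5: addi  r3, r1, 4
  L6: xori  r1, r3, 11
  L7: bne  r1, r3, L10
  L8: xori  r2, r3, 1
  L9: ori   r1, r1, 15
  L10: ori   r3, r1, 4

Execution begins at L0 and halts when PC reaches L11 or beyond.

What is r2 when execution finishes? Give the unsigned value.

  step pc=0: xori  r1, r3, 2  regs=(0,2,15,0)
  step pc=1: and  r2, r2, r1  regs=(0,2,2,0)
  step pc=2: xori  r3, r2, 1  regs=(0,2,2,3)
  step pc=3: beq  r1, r3, L10  cond=F  regs=(0,2,2,3)
  step pc=4: xor  r2, r0, r2  regs=(0,2,2,3)
  step pc=5: addi  r3, r1, 4  regs=(0,2,2,6)
  step pc=6: xori  r1, r3, 11  regs=(0,13,2,6)
  step pc=7: bne  r1, r3, L10  cond=T  regs=(0,13,2,6)
  step pc=8: xori  r2, r3, 1  regs=(0,13,7,6)
  step pc=10: ori   r3, r1, 4  regs=(0,13,7,13)

7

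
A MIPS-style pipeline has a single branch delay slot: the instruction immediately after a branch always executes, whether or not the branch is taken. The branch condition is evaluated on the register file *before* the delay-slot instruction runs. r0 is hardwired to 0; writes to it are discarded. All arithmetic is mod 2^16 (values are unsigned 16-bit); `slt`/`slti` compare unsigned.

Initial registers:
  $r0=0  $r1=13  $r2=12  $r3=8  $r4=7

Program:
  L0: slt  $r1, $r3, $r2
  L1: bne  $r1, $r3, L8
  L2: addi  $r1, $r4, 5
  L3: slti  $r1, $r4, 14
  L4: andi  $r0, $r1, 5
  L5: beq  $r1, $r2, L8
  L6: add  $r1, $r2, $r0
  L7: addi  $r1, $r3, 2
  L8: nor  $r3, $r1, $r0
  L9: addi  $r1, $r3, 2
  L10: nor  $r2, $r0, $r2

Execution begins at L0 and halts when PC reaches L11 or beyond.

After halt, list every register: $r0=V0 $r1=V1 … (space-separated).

$r0=0 $r1=65525 $r2=65523 $r3=65523 $r4=7

#0 slt  $r1, $r3, $r2 ; 0/1/12/8/7
#1 bne  $r1, $r3, L8 ; 0/1/12/8/7 ; →target
#2 addi  $r1, $r4, 5 ; 0/12/12/8/7
#8 nor  $r3, $r1, $r0 ; 0/12/12/65523/7
#9 addi  $r1, $r3, 2 ; 0/65525/12/65523/7
#10 nor  $r2, $r0, $r2 ; 0/65525/65523/65523/7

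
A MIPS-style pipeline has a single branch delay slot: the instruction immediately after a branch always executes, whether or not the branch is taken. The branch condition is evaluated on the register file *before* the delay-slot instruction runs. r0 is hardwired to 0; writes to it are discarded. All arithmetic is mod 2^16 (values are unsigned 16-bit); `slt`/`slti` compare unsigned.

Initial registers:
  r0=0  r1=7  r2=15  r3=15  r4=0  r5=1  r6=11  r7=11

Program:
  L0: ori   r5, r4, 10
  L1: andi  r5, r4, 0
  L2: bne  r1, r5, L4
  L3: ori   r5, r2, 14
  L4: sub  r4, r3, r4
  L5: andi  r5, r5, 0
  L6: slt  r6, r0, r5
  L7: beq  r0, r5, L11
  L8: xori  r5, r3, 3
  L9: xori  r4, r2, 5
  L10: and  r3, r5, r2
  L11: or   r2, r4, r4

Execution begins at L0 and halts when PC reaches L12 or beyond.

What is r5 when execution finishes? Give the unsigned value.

12

[0] ori   r5, r4, 10  →  {r0:0, r1:7, r2:15, r3:15, r4:0, r5:10, r6:11, r7:11}
[1] andi  r5, r4, 0  →  {r0:0, r1:7, r2:15, r3:15, r4:0, r5:0, r6:11, r7:11}
[2] bne  r1, r5, L4  →  {r0:0, r1:7, r2:15, r3:15, r4:0, r5:0, r6:11, r7:11}  ⟨branch taken⟩
[3] ori   r5, r2, 14  →  {r0:0, r1:7, r2:15, r3:15, r4:0, r5:15, r6:11, r7:11}
[4] sub  r4, r3, r4  →  {r0:0, r1:7, r2:15, r3:15, r4:15, r5:15, r6:11, r7:11}
[5] andi  r5, r5, 0  →  {r0:0, r1:7, r2:15, r3:15, r4:15, r5:0, r6:11, r7:11}
[6] slt  r6, r0, r5  →  {r0:0, r1:7, r2:15, r3:15, r4:15, r5:0, r6:0, r7:11}
[7] beq  r0, r5, L11  →  {r0:0, r1:7, r2:15, r3:15, r4:15, r5:0, r6:0, r7:11}  ⟨branch taken⟩
[8] xori  r5, r3, 3  →  {r0:0, r1:7, r2:15, r3:15, r4:15, r5:12, r6:0, r7:11}
[11] or   r2, r4, r4  →  {r0:0, r1:7, r2:15, r3:15, r4:15, r5:12, r6:0, r7:11}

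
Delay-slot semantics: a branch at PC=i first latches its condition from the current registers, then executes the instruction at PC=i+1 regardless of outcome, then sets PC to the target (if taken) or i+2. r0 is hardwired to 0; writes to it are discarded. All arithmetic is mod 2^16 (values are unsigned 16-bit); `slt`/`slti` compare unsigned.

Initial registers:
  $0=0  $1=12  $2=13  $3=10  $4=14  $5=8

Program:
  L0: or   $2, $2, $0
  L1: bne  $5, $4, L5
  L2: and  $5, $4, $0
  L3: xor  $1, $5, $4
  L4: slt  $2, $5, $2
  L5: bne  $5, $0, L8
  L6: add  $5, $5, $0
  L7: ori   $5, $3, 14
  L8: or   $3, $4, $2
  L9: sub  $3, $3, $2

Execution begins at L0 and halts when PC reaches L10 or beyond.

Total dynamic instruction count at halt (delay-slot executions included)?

[0] or   $2, $2, $0  →  {$0:0, $1:12, $2:13, $3:10, $4:14, $5:8}
[1] bne  $5, $4, L5  →  {$0:0, $1:12, $2:13, $3:10, $4:14, $5:8}  ⟨branch taken⟩
[2] and  $5, $4, $0  →  {$0:0, $1:12, $2:13, $3:10, $4:14, $5:0}
[5] bne  $5, $0, L8  →  {$0:0, $1:12, $2:13, $3:10, $4:14, $5:0}  ⟨branch fallthrough⟩
[6] add  $5, $5, $0  →  {$0:0, $1:12, $2:13, $3:10, $4:14, $5:0}
[7] ori   $5, $3, 14  →  {$0:0, $1:12, $2:13, $3:10, $4:14, $5:14}
[8] or   $3, $4, $2  →  {$0:0, $1:12, $2:13, $3:15, $4:14, $5:14}
[9] sub  $3, $3, $2  →  {$0:0, $1:12, $2:13, $3:2, $4:14, $5:14}

8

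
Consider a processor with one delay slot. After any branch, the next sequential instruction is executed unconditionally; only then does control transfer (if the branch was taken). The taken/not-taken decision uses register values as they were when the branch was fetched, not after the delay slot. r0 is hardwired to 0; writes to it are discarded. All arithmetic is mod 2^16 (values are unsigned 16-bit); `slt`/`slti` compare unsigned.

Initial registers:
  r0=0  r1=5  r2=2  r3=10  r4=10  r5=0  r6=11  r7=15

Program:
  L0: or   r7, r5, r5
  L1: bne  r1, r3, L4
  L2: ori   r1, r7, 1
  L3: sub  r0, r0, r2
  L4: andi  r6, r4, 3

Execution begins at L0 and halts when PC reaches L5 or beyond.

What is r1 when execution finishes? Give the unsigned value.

  step pc=0: or   r7, r5, r5  regs=(0,5,2,10,10,0,11,0)
  step pc=1: bne  r1, r3, L4  cond=T  regs=(0,5,2,10,10,0,11,0)
  step pc=2: ori   r1, r7, 1  regs=(0,1,2,10,10,0,11,0)
  step pc=4: andi  r6, r4, 3  regs=(0,1,2,10,10,0,2,0)

1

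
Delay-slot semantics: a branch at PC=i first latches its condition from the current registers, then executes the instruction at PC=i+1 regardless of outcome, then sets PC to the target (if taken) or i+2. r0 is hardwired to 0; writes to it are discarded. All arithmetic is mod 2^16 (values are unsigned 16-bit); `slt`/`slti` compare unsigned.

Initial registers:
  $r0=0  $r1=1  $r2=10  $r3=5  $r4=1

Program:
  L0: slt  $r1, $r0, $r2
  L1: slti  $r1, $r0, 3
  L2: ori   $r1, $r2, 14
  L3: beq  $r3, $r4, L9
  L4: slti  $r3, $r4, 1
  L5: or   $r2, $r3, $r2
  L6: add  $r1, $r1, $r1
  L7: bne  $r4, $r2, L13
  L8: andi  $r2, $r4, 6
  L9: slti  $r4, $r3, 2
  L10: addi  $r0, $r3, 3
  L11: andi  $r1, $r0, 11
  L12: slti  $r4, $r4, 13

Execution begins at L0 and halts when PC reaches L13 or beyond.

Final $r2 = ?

  step pc=0: slt  $r1, $r0, $r2  regs=(0,1,10,5,1)
  step pc=1: slti  $r1, $r0, 3  regs=(0,1,10,5,1)
  step pc=2: ori   $r1, $r2, 14  regs=(0,14,10,5,1)
  step pc=3: beq  $r3, $r4, L9  cond=F  regs=(0,14,10,5,1)
  step pc=4: slti  $r3, $r4, 1  regs=(0,14,10,0,1)
  step pc=5: or   $r2, $r3, $r2  regs=(0,14,10,0,1)
  step pc=6: add  $r1, $r1, $r1  regs=(0,28,10,0,1)
  step pc=7: bne  $r4, $r2, L13  cond=T  regs=(0,28,10,0,1)
  step pc=8: andi  $r2, $r4, 6  regs=(0,28,0,0,1)

0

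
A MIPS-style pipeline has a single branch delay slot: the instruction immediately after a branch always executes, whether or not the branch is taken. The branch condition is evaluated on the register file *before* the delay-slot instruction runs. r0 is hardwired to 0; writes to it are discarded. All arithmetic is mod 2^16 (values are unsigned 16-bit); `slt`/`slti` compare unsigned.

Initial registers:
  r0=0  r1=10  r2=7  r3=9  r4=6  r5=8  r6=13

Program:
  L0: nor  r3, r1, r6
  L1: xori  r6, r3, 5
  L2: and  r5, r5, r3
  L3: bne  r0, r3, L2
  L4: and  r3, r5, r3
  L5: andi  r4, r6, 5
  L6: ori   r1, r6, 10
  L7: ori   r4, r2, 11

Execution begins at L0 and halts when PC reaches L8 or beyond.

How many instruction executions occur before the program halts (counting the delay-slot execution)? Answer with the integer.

11

#0 nor  r3, r1, r6 ; 0/10/7/65520/6/8/13
#1 xori  r6, r3, 5 ; 0/10/7/65520/6/8/65525
#2 and  r5, r5, r3 ; 0/10/7/65520/6/0/65525
#3 bne  r0, r3, L2 ; 0/10/7/65520/6/0/65525 ; →target
#4 and  r3, r5, r3 ; 0/10/7/0/6/0/65525
#2 and  r5, r5, r3 ; 0/10/7/0/6/0/65525
#3 bne  r0, r3, L2 ; 0/10/7/0/6/0/65525 ; →fallthru
#4 and  r3, r5, r3 ; 0/10/7/0/6/0/65525
#5 andi  r4, r6, 5 ; 0/10/7/0/5/0/65525
#6 ori   r1, r6, 10 ; 0/65535/7/0/5/0/65525
#7 ori   r4, r2, 11 ; 0/65535/7/0/15/0/65525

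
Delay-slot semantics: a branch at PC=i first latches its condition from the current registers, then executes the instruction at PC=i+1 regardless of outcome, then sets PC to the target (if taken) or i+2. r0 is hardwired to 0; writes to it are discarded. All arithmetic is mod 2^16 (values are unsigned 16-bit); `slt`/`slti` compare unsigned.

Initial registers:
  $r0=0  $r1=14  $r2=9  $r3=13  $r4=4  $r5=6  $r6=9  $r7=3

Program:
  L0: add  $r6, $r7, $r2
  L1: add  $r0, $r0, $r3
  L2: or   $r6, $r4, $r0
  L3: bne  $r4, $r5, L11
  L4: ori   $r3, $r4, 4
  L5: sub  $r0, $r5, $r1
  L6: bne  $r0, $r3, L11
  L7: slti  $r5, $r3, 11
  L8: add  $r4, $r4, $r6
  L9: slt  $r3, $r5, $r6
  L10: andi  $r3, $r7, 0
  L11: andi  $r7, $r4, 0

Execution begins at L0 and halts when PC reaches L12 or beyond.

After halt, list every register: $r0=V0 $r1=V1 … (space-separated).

  step pc=0: add  $r6, $r7, $r2  regs=(0,14,9,13,4,6,12,3)
  step pc=1: add  $r0, $r0, $r3  regs=(0,14,9,13,4,6,12,3)
  step pc=2: or   $r6, $r4, $r0  regs=(0,14,9,13,4,6,4,3)
  step pc=3: bne  $r4, $r5, L11  cond=T  regs=(0,14,9,13,4,6,4,3)
  step pc=4: ori   $r3, $r4, 4  regs=(0,14,9,4,4,6,4,3)
  step pc=11: andi  $r7, $r4, 0  regs=(0,14,9,4,4,6,4,0)

$r0=0 $r1=14 $r2=9 $r3=4 $r4=4 $r5=6 $r6=4 $r7=0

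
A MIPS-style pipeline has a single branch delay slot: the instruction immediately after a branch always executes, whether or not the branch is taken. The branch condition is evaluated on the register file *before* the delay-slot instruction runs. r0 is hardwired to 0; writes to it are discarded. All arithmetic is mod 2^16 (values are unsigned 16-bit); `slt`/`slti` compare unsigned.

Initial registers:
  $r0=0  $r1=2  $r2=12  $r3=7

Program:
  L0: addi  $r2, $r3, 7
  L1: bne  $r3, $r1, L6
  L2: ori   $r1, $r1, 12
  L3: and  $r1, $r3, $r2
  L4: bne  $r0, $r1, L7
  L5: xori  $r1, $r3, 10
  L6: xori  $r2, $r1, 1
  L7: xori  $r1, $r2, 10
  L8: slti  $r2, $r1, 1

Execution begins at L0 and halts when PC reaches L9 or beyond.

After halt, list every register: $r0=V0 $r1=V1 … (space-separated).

[0] addi  $r2, $r3, 7  →  {$r0:0, $r1:2, $r2:14, $r3:7}
[1] bne  $r3, $r1, L6  →  {$r0:0, $r1:2, $r2:14, $r3:7}  ⟨branch taken⟩
[2] ori   $r1, $r1, 12  →  {$r0:0, $r1:14, $r2:14, $r3:7}
[6] xori  $r2, $r1, 1  →  {$r0:0, $r1:14, $r2:15, $r3:7}
[7] xori  $r1, $r2, 10  →  {$r0:0, $r1:5, $r2:15, $r3:7}
[8] slti  $r2, $r1, 1  →  {$r0:0, $r1:5, $r2:0, $r3:7}

$r0=0 $r1=5 $r2=0 $r3=7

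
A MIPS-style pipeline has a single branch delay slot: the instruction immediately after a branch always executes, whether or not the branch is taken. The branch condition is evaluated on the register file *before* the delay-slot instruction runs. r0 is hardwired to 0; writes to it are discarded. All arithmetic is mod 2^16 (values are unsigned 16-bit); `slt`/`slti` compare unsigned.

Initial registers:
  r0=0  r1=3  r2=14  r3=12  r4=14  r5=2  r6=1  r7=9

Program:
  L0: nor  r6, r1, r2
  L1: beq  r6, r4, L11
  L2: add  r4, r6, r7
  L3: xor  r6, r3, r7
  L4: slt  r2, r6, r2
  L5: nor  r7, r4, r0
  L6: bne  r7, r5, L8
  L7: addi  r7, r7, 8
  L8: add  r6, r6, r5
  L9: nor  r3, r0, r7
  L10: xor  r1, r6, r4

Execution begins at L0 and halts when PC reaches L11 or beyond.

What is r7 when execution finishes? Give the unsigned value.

14

[0] nor  r6, r1, r2  →  {r0:0, r1:3, r2:14, r3:12, r4:14, r5:2, r6:65520, r7:9}
[1] beq  r6, r4, L11  →  {r0:0, r1:3, r2:14, r3:12, r4:14, r5:2, r6:65520, r7:9}  ⟨branch fallthrough⟩
[2] add  r4, r6, r7  →  {r0:0, r1:3, r2:14, r3:12, r4:65529, r5:2, r6:65520, r7:9}
[3] xor  r6, r3, r7  →  {r0:0, r1:3, r2:14, r3:12, r4:65529, r5:2, r6:5, r7:9}
[4] slt  r2, r6, r2  →  {r0:0, r1:3, r2:1, r3:12, r4:65529, r5:2, r6:5, r7:9}
[5] nor  r7, r4, r0  →  {r0:0, r1:3, r2:1, r3:12, r4:65529, r5:2, r6:5, r7:6}
[6] bne  r7, r5, L8  →  {r0:0, r1:3, r2:1, r3:12, r4:65529, r5:2, r6:5, r7:6}  ⟨branch taken⟩
[7] addi  r7, r7, 8  →  {r0:0, r1:3, r2:1, r3:12, r4:65529, r5:2, r6:5, r7:14}
[8] add  r6, r6, r5  →  {r0:0, r1:3, r2:1, r3:12, r4:65529, r5:2, r6:7, r7:14}
[9] nor  r3, r0, r7  →  {r0:0, r1:3, r2:1, r3:65521, r4:65529, r5:2, r6:7, r7:14}
[10] xor  r1, r6, r4  →  {r0:0, r1:65534, r2:1, r3:65521, r4:65529, r5:2, r6:7, r7:14}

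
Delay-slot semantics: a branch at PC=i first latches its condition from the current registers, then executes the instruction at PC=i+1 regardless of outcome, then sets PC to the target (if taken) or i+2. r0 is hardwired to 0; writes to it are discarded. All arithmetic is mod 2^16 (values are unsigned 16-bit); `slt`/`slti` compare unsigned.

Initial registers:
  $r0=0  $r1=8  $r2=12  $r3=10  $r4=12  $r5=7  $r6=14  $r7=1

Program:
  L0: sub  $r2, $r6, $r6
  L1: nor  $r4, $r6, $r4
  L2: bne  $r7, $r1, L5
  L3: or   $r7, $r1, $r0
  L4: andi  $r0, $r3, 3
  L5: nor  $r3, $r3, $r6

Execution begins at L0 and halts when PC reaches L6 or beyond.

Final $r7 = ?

8

[0] sub  $r2, $r6, $r6  →  {$r0:0, $r1:8, $r2:0, $r3:10, $r4:12, $r5:7, $r6:14, $r7:1}
[1] nor  $r4, $r6, $r4  →  {$r0:0, $r1:8, $r2:0, $r3:10, $r4:65521, $r5:7, $r6:14, $r7:1}
[2] bne  $r7, $r1, L5  →  {$r0:0, $r1:8, $r2:0, $r3:10, $r4:65521, $r5:7, $r6:14, $r7:1}  ⟨branch taken⟩
[3] or   $r7, $r1, $r0  →  {$r0:0, $r1:8, $r2:0, $r3:10, $r4:65521, $r5:7, $r6:14, $r7:8}
[5] nor  $r3, $r3, $r6  →  {$r0:0, $r1:8, $r2:0, $r3:65521, $r4:65521, $r5:7, $r6:14, $r7:8}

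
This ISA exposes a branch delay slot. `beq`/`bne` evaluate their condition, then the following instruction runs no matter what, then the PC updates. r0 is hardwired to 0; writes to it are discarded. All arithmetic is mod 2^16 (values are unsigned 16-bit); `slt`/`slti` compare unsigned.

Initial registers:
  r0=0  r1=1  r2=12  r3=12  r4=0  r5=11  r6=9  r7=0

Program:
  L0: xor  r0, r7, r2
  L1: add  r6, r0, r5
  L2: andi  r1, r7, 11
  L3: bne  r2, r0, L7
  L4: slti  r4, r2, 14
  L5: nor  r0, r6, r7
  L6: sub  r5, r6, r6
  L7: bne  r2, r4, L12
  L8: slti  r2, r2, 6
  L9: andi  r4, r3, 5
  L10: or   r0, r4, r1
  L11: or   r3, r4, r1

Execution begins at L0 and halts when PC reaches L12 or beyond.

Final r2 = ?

0

  step pc=0: xor  r0, r7, r2  regs=(0,1,12,12,0,11,9,0)
  step pc=1: add  r6, r0, r5  regs=(0,1,12,12,0,11,11,0)
  step pc=2: andi  r1, r7, 11  regs=(0,0,12,12,0,11,11,0)
  step pc=3: bne  r2, r0, L7  cond=T  regs=(0,0,12,12,0,11,11,0)
  step pc=4: slti  r4, r2, 14  regs=(0,0,12,12,1,11,11,0)
  step pc=7: bne  r2, r4, L12  cond=T  regs=(0,0,12,12,1,11,11,0)
  step pc=8: slti  r2, r2, 6  regs=(0,0,0,12,1,11,11,0)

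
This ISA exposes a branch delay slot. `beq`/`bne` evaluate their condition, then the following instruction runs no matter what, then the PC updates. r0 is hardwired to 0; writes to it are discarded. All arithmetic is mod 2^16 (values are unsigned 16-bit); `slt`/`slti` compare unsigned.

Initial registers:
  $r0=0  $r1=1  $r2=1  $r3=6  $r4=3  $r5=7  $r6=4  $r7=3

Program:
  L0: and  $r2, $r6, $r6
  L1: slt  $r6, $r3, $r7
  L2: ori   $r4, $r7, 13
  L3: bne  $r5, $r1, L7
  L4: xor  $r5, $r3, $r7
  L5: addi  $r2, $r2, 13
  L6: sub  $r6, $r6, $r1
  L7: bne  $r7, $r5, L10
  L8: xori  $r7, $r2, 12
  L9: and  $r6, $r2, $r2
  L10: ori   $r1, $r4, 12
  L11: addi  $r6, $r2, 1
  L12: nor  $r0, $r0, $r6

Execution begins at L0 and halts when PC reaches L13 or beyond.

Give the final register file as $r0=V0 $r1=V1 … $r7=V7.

PC=0  and  $r2, $r6, $r6     | $r0=0 $r1=1 $r2=4 $r3=6 $r4=3 $r5=7 $r6=4 $r7=3
PC=1  slt  $r6, $r3, $r7     | $r0=0 $r1=1 $r2=4 $r3=6 $r4=3 $r5=7 $r6=0 $r7=3
PC=2  ori   $r4, $r7, 13     | $r0=0 $r1=1 $r2=4 $r3=6 $r4=15 $r5=7 $r6=0 $r7=3
PC=3  bne  $r5, $r1, L7      | $r0=0 $r1=1 $r2=4 $r3=6 $r4=15 $r5=7 $r6=0 $r7=3  [TAKEN]
PC=4  xor  $r5, $r3, $r7     | $r0=0 $r1=1 $r2=4 $r3=6 $r4=15 $r5=5 $r6=0 $r7=3
PC=7  bne  $r7, $r5, L10     | $r0=0 $r1=1 $r2=4 $r3=6 $r4=15 $r5=5 $r6=0 $r7=3  [TAKEN]
PC=8  xori  $r7, $r2, 12     | $r0=0 $r1=1 $r2=4 $r3=6 $r4=15 $r5=5 $r6=0 $r7=8
PC=10 ori   $r1, $r4, 12     | $r0=0 $r1=15 $r2=4 $r3=6 $r4=15 $r5=5 $r6=0 $r7=8
PC=11 addi  $r6, $r2, 1      | $r0=0 $r1=15 $r2=4 $r3=6 $r4=15 $r5=5 $r6=5 $r7=8
PC=12 nor  $r0, $r0, $r6     | $r0=0 $r1=15 $r2=4 $r3=6 $r4=15 $r5=5 $r6=5 $r7=8

$r0=0 $r1=15 $r2=4 $r3=6 $r4=15 $r5=5 $r6=5 $r7=8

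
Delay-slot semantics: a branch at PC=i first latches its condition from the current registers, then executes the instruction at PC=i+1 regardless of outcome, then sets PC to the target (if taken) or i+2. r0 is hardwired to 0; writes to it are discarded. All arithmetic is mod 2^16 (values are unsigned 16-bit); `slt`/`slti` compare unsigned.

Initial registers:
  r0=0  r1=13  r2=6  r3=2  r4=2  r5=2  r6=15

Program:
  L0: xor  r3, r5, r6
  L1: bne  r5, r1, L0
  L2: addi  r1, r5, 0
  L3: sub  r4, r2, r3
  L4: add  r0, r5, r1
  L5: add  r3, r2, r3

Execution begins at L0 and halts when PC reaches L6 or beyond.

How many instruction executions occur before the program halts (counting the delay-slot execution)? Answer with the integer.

9

#0 xor  r3, r5, r6 ; 0/13/6/13/2/2/15
#1 bne  r5, r1, L0 ; 0/13/6/13/2/2/15 ; →target
#2 addi  r1, r5, 0 ; 0/2/6/13/2/2/15
#0 xor  r3, r5, r6 ; 0/2/6/13/2/2/15
#1 bne  r5, r1, L0 ; 0/2/6/13/2/2/15 ; →fallthru
#2 addi  r1, r5, 0 ; 0/2/6/13/2/2/15
#3 sub  r4, r2, r3 ; 0/2/6/13/65529/2/15
#4 add  r0, r5, r1 ; 0/2/6/13/65529/2/15
#5 add  r3, r2, r3 ; 0/2/6/19/65529/2/15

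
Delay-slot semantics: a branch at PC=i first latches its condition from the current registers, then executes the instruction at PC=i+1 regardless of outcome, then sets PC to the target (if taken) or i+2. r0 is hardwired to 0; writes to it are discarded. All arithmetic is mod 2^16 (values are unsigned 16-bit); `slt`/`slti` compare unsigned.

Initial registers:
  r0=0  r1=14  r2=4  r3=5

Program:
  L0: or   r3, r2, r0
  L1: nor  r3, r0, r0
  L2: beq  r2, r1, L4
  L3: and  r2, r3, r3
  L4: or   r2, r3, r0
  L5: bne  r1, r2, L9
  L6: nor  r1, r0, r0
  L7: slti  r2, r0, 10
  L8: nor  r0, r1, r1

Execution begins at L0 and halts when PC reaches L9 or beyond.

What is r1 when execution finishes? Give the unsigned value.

[0] or   r3, r2, r0  →  {r0:0, r1:14, r2:4, r3:4}
[1] nor  r3, r0, r0  →  {r0:0, r1:14, r2:4, r3:65535}
[2] beq  r2, r1, L4  →  {r0:0, r1:14, r2:4, r3:65535}  ⟨branch fallthrough⟩
[3] and  r2, r3, r3  →  {r0:0, r1:14, r2:65535, r3:65535}
[4] or   r2, r3, r0  →  {r0:0, r1:14, r2:65535, r3:65535}
[5] bne  r1, r2, L9  →  {r0:0, r1:14, r2:65535, r3:65535}  ⟨branch taken⟩
[6] nor  r1, r0, r0  →  {r0:0, r1:65535, r2:65535, r3:65535}

65535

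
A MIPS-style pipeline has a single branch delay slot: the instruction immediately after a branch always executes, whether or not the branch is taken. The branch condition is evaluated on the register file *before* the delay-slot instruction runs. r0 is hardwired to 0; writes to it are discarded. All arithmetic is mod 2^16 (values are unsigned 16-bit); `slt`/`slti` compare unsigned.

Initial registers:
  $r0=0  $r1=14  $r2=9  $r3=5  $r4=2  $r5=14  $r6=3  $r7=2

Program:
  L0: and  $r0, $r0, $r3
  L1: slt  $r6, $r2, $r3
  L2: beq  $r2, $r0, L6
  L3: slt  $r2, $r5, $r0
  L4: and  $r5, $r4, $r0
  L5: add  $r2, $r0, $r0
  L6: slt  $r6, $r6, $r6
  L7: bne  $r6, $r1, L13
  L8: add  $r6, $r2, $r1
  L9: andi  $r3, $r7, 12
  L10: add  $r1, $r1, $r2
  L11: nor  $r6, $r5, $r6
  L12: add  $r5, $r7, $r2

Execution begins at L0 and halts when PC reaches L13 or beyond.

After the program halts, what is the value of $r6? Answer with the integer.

14

PC=0  and  $r0, $r0, $r3     | $r0=0 $r1=14 $r2=9 $r3=5 $r4=2 $r5=14 $r6=3 $r7=2
PC=1  slt  $r6, $r2, $r3     | $r0=0 $r1=14 $r2=9 $r3=5 $r4=2 $r5=14 $r6=0 $r7=2
PC=2  beq  $r2, $r0, L6      | $r0=0 $r1=14 $r2=9 $r3=5 $r4=2 $r5=14 $r6=0 $r7=2  [not taken]
PC=3  slt  $r2, $r5, $r0     | $r0=0 $r1=14 $r2=0 $r3=5 $r4=2 $r5=14 $r6=0 $r7=2
PC=4  and  $r5, $r4, $r0     | $r0=0 $r1=14 $r2=0 $r3=5 $r4=2 $r5=0 $r6=0 $r7=2
PC=5  add  $r2, $r0, $r0     | $r0=0 $r1=14 $r2=0 $r3=5 $r4=2 $r5=0 $r6=0 $r7=2
PC=6  slt  $r6, $r6, $r6     | $r0=0 $r1=14 $r2=0 $r3=5 $r4=2 $r5=0 $r6=0 $r7=2
PC=7  bne  $r6, $r1, L13     | $r0=0 $r1=14 $r2=0 $r3=5 $r4=2 $r5=0 $r6=0 $r7=2  [TAKEN]
PC=8  add  $r6, $r2, $r1     | $r0=0 $r1=14 $r2=0 $r3=5 $r4=2 $r5=0 $r6=14 $r7=2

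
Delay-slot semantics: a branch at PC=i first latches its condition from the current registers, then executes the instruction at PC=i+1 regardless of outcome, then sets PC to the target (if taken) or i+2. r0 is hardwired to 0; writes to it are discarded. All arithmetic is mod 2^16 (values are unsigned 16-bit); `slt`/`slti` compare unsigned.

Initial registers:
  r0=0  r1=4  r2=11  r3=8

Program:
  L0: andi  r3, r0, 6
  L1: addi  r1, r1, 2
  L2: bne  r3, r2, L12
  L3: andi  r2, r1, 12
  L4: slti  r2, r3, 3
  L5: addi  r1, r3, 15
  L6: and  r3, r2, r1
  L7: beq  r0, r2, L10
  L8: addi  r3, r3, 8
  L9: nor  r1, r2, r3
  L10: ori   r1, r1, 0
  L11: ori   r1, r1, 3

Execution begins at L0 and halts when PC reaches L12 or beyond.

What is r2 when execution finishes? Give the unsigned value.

#0 andi  r3, r0, 6 ; 0/4/11/0
#1 addi  r1, r1, 2 ; 0/6/11/0
#2 bne  r3, r2, L12 ; 0/6/11/0 ; →target
#3 andi  r2, r1, 12 ; 0/6/4/0

4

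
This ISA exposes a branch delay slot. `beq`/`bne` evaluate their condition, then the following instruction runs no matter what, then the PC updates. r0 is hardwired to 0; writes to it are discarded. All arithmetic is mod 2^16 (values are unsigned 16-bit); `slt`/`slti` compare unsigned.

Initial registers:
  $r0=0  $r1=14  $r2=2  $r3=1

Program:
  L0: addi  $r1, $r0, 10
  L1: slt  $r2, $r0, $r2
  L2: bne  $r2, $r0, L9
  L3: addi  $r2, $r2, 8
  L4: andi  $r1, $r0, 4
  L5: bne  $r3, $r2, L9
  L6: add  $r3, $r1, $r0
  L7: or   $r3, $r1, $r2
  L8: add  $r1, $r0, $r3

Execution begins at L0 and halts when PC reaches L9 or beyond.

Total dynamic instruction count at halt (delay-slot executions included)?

#0 addi  $r1, $r0, 10 ; 0/10/2/1
#1 slt  $r2, $r0, $r2 ; 0/10/1/1
#2 bne  $r2, $r0, L9 ; 0/10/1/1 ; →target
#3 addi  $r2, $r2, 8 ; 0/10/9/1

4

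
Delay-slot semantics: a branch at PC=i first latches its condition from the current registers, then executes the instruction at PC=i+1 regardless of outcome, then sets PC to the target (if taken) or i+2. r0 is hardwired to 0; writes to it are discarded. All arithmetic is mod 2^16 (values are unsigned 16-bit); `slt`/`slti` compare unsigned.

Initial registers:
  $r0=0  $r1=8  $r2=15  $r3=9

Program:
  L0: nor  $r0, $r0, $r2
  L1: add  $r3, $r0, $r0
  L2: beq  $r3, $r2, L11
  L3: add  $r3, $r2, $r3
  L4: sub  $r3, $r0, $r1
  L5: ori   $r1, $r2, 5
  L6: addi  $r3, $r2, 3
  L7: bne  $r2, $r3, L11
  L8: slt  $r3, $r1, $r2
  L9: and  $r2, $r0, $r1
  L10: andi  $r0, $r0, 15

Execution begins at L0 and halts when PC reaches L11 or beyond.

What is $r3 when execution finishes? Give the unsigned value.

0

#0 nor  $r0, $r0, $r2 ; 0/8/15/9
#1 add  $r3, $r0, $r0 ; 0/8/15/0
#2 beq  $r3, $r2, L11 ; 0/8/15/0 ; →fallthru
#3 add  $r3, $r2, $r3 ; 0/8/15/15
#4 sub  $r3, $r0, $r1 ; 0/8/15/65528
#5 ori   $r1, $r2, 5 ; 0/15/15/65528
#6 addi  $r3, $r2, 3 ; 0/15/15/18
#7 bne  $r2, $r3, L11 ; 0/15/15/18 ; →target
#8 slt  $r3, $r1, $r2 ; 0/15/15/0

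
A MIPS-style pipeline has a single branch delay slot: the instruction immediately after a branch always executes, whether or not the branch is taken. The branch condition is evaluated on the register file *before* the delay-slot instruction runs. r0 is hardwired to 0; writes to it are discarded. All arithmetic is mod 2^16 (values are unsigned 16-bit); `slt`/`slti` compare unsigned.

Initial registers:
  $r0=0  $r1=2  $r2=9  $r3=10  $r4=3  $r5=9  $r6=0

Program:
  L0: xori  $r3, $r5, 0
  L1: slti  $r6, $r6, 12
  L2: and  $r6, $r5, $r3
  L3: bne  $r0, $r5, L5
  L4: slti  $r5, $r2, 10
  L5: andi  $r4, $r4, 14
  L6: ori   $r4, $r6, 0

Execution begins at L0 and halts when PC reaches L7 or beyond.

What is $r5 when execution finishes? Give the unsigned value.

[0] xori  $r3, $r5, 0  →  {$r0:0, $r1:2, $r2:9, $r3:9, $r4:3, $r5:9, $r6:0}
[1] slti  $r6, $r6, 12  →  {$r0:0, $r1:2, $r2:9, $r3:9, $r4:3, $r5:9, $r6:1}
[2] and  $r6, $r5, $r3  →  {$r0:0, $r1:2, $r2:9, $r3:9, $r4:3, $r5:9, $r6:9}
[3] bne  $r0, $r5, L5  →  {$r0:0, $r1:2, $r2:9, $r3:9, $r4:3, $r5:9, $r6:9}  ⟨branch taken⟩
[4] slti  $r5, $r2, 10  →  {$r0:0, $r1:2, $r2:9, $r3:9, $r4:3, $r5:1, $r6:9}
[5] andi  $r4, $r4, 14  →  {$r0:0, $r1:2, $r2:9, $r3:9, $r4:2, $r5:1, $r6:9}
[6] ori   $r4, $r6, 0  →  {$r0:0, $r1:2, $r2:9, $r3:9, $r4:9, $r5:1, $r6:9}

1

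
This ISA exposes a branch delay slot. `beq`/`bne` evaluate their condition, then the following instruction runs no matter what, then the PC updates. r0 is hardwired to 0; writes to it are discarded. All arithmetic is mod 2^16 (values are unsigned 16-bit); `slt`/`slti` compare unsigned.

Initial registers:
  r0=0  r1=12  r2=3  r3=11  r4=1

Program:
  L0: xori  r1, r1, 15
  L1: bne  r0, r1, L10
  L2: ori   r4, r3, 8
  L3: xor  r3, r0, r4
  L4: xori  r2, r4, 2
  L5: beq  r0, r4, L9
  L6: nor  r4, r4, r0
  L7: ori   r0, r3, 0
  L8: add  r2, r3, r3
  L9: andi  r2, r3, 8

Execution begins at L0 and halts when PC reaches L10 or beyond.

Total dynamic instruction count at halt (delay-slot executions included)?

PC=0  xori  r1, r1, 15       | r0=0 r1=3 r2=3 r3=11 r4=1
PC=1  bne  r0, r1, L10       | r0=0 r1=3 r2=3 r3=11 r4=1  [TAKEN]
PC=2  ori   r4, r3, 8        | r0=0 r1=3 r2=3 r3=11 r4=11

3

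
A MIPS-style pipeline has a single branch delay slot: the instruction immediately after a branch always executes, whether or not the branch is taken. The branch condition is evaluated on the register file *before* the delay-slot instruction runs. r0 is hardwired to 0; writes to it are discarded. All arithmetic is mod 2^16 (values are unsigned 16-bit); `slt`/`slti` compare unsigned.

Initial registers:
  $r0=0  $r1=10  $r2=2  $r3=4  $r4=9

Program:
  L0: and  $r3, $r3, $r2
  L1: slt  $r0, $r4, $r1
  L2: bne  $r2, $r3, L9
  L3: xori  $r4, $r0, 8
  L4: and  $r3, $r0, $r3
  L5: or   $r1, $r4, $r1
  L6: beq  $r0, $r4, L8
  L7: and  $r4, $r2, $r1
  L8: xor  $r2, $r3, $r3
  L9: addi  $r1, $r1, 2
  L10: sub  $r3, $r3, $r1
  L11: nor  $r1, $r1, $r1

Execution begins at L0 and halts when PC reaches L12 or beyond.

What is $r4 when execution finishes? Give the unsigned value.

[0] and  $r3, $r3, $r2  →  {$r0:0, $r1:10, $r2:2, $r3:0, $r4:9}
[1] slt  $r0, $r4, $r1  →  {$r0:0, $r1:10, $r2:2, $r3:0, $r4:9}
[2] bne  $r2, $r3, L9  →  {$r0:0, $r1:10, $r2:2, $r3:0, $r4:9}  ⟨branch taken⟩
[3] xori  $r4, $r0, 8  →  {$r0:0, $r1:10, $r2:2, $r3:0, $r4:8}
[9] addi  $r1, $r1, 2  →  {$r0:0, $r1:12, $r2:2, $r3:0, $r4:8}
[10] sub  $r3, $r3, $r1  →  {$r0:0, $r1:12, $r2:2, $r3:65524, $r4:8}
[11] nor  $r1, $r1, $r1  →  {$r0:0, $r1:65523, $r2:2, $r3:65524, $r4:8}

8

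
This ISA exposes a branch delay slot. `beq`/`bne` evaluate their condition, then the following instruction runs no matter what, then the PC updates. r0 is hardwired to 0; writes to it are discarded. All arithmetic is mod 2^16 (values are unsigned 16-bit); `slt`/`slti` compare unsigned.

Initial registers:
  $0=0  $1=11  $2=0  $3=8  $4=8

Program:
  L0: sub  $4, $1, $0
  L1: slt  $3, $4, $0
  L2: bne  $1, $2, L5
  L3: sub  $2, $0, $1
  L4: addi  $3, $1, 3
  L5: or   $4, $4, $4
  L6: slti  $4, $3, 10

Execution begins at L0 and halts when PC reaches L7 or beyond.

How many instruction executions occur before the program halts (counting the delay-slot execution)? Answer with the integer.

  step pc=0: sub  $4, $1, $0  regs=(0,11,0,8,11)
  step pc=1: slt  $3, $4, $0  regs=(0,11,0,0,11)
  step pc=2: bne  $1, $2, L5  cond=T  regs=(0,11,0,0,11)
  step pc=3: sub  $2, $0, $1  regs=(0,11,65525,0,11)
  step pc=5: or   $4, $4, $4  regs=(0,11,65525,0,11)
  step pc=6: slti  $4, $3, 10  regs=(0,11,65525,0,1)

6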